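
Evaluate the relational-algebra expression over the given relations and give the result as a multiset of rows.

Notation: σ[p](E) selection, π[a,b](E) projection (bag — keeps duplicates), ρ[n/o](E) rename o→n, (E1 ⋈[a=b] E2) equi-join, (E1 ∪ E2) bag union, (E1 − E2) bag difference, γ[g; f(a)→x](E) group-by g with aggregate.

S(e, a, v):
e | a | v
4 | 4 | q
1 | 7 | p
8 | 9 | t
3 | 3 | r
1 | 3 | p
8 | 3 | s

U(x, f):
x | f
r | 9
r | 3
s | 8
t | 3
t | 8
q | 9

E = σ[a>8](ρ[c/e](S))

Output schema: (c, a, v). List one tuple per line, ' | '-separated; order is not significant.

Subexpression sizes:
  S → 6
  ρ[c/e](S) → 6
  σ[a>8](ρ[c/e](S)) → 1

== RESULT ==
c | a | v
8 | 9 | t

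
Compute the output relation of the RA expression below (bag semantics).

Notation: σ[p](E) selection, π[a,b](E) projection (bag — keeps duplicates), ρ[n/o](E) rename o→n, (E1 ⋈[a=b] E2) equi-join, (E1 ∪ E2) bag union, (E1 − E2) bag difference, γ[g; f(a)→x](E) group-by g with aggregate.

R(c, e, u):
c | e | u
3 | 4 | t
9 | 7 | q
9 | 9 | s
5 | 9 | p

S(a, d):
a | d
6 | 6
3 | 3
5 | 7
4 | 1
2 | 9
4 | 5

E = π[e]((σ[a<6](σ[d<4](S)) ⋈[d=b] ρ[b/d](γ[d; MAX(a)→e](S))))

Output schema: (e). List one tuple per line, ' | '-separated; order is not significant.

Row counts bottom-up:
  S → 6
  σ[d<4](S) → 2
  σ[a<6](σ[d<4](S)) → 2
  S → 6
  γ[d; MAX(a)→e](S) → 6
  ρ[b/d](γ[d; MAX(a)→e](S)) → 6
  (σ[a<6](σ[d<4](S)) ⋈[d=b] ρ[b/d](γ[d; MAX(a)→e](S))) → 2
  π[e]((σ[a<6](σ[d<4](S)) ⋈[d=b] ρ[b/d](γ[d; MAX(a)→e](S)))) → 2

== RESULT ==
e
3
4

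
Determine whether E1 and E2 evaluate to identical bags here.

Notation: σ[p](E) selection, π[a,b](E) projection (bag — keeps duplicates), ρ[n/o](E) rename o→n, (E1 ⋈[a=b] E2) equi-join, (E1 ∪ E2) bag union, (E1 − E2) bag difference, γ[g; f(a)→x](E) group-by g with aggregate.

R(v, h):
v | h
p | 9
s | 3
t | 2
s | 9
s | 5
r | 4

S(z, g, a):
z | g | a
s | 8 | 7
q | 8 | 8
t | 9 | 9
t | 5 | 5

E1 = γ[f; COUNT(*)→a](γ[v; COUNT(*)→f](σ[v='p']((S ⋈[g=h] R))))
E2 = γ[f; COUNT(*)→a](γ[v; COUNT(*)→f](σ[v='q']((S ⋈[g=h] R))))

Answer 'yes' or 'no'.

E1 per-node cardinality:
  S → 4
  R → 6
  (S ⋈[g=h] R) → 3
  σ[v='p']((S ⋈[g=h] R)) → 1
  γ[v; COUNT(*)→f](σ[v='p']((S ⋈[g=h] R))) → 1
  γ[f; COUNT(*)→a](γ[v; COUNT(*)→f](σ[v='p']((S ⋈[g=h] R)))) → 1
E2 per-node cardinality:
  S → 4
  R → 6
  (S ⋈[g=h] R) → 3
  σ[v='q']((S ⋈[g=h] R)) → 0
  γ[v; COUNT(*)→f](σ[v='q']((S ⋈[g=h] R))) → 0
  γ[f; COUNT(*)→a](γ[v; COUNT(*)→f](σ[v='q']((S ⋈[g=h] R)))) → 0

E1 result:
f | a
1 | 1
E2 result:
f | a
(0 rows)
Witness: (1, 1) appears 1× in E1 but 0× in E2.

no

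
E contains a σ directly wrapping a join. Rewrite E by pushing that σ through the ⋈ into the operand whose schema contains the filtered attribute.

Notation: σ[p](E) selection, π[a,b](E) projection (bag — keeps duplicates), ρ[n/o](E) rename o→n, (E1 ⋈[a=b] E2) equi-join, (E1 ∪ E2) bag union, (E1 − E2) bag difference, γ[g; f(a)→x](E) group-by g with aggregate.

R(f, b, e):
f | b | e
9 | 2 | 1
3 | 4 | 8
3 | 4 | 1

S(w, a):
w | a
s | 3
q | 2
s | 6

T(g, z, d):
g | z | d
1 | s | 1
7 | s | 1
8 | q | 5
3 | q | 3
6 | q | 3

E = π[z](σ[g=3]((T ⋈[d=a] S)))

σ filters on g, owned by the left side.
E' = π[z]((σ[g=3](T) ⋈[d=a] S))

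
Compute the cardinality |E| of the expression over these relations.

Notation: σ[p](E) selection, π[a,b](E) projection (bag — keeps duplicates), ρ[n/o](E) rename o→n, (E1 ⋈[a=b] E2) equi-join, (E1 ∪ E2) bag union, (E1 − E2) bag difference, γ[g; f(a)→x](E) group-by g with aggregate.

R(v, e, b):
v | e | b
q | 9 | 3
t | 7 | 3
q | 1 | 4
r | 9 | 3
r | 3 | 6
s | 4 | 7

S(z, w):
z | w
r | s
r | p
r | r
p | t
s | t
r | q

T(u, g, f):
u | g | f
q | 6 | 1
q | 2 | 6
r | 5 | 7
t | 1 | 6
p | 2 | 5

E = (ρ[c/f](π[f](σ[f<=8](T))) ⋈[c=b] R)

Subexpression sizes:
  T → 5
  σ[f<=8](T) → 5
  π[f](σ[f<=8](T)) → 5
  ρ[c/f](π[f](σ[f<=8](T))) → 5
  R → 6
  (ρ[c/f](π[f](σ[f<=8](T))) ⋈[c=b] R) → 3

|E| = 3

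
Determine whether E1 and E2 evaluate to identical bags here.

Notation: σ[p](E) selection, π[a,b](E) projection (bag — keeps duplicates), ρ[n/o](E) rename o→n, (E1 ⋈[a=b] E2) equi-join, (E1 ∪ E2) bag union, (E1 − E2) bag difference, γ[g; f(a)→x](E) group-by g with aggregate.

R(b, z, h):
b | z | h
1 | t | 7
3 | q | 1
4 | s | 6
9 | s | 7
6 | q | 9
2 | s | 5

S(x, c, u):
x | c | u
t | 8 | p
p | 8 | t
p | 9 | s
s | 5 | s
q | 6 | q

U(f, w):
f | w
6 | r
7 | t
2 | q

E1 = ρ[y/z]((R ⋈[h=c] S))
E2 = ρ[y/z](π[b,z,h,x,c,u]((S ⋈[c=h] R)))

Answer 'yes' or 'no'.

E1 stepwise |·|:
  R → 6
  S → 5
  (R ⋈[h=c] S) → 3
  ρ[y/z]((R ⋈[h=c] S)) → 3
E2 stepwise |·|:
  S → 5
  R → 6
  (S ⋈[c=h] R) → 3
  π[b,z,h,x,c,u]((S ⋈[c=h] R)) → 3
  ρ[y/z](π[b,z,h,x,c,u]((S ⋈[c=h] R))) → 3

E1 and E2 produce the same multiset:
b | y | h | x | c | u
2 | s | 5 | s | 5 | s
4 | s | 6 | q | 6 | q
6 | q | 9 | p | 9 | s

yes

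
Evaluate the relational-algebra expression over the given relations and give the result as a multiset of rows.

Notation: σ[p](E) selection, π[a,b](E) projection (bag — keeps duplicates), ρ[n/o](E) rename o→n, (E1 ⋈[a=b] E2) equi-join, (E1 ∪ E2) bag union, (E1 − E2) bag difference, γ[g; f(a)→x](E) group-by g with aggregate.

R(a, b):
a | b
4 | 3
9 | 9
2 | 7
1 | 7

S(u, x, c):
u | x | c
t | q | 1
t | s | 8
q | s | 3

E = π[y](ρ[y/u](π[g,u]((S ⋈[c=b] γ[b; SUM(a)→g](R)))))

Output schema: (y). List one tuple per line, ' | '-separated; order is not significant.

Subexpression sizes:
  S → 3
  R → 4
  γ[b; SUM(a)→g](R) → 3
  (S ⋈[c=b] γ[b; SUM(a)→g](R)) → 1
  π[g,u]((S ⋈[c=b] γ[b; SUM(a)→g](R))) → 1
  ρ[y/u](π[g,u]((S ⋈[c=b] γ[b; SUM(a)→g](R)))) → 1
  π[y](ρ[y/u](π[g,u]((S ⋈[c=b] γ[b; SUM(a)→g](R))))) → 1

== RESULT ==
y
q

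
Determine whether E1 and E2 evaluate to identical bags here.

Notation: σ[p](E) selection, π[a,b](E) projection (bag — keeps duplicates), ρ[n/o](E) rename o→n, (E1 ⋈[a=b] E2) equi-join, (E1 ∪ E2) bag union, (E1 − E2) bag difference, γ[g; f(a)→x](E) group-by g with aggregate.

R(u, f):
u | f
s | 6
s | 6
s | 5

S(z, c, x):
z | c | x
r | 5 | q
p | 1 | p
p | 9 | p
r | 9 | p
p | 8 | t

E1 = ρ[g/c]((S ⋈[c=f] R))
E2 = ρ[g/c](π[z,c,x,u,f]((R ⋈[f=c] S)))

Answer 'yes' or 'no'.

E1 subexpression sizes:
  S → 5
  R → 3
  (S ⋈[c=f] R) → 1
  ρ[g/c]((S ⋈[c=f] R)) → 1
E2 subexpression sizes:
  R → 3
  S → 5
  (R ⋈[f=c] S) → 1
  π[z,c,x,u,f]((R ⋈[f=c] S)) → 1
  ρ[g/c](π[z,c,x,u,f]((R ⋈[f=c] S))) → 1

E1 and E2 produce the same multiset:
z | g | x | u | f
r | 5 | q | s | 5

yes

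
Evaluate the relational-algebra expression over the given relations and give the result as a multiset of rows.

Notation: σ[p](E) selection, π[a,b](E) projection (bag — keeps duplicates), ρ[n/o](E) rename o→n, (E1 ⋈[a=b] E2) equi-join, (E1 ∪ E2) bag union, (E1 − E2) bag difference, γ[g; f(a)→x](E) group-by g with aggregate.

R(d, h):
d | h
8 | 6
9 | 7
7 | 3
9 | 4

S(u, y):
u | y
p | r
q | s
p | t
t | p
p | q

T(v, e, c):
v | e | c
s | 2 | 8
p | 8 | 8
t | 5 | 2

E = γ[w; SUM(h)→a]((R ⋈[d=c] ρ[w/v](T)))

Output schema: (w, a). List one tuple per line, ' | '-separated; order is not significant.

Subexpression sizes:
  R → 4
  T → 3
  ρ[w/v](T) → 3
  (R ⋈[d=c] ρ[w/v](T)) → 2
  γ[w; SUM(h)→a]((R ⋈[d=c] ρ[w/v](T))) → 2

== RESULT ==
w | a
p | 6
s | 6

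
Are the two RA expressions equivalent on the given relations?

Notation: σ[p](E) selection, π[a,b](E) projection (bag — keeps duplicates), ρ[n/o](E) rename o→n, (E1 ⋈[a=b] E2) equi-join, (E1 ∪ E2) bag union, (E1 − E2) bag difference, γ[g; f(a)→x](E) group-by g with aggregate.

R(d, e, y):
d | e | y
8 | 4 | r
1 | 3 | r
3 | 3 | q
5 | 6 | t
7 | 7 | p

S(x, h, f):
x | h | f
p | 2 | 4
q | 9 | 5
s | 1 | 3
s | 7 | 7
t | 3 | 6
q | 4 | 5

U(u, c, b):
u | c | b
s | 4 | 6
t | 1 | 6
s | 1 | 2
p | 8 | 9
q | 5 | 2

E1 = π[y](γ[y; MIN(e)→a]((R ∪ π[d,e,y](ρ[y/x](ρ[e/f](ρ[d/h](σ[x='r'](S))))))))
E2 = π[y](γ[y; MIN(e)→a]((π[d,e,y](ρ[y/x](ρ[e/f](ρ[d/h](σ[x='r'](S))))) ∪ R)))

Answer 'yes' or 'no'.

E1 stepwise |·|:
  R → 5
  S → 6
  σ[x='r'](S) → 0
  ρ[d/h](σ[x='r'](S)) → 0
  ρ[e/f](ρ[d/h](σ[x='r'](S))) → 0
  ρ[y/x](ρ[e/f](ρ[d/h](σ[x='r'](S)))) → 0
  π[d,e,y](ρ[y/x](ρ[e/f](ρ[d/h](σ[x='r'](S))))) → 0
  (R ∪ π[d,e,y](ρ[y/x](ρ[e/f](ρ[d/h](σ[x='r'](S)))))) → 5
  γ[y; MIN(e)→a]((R ∪ π[d,e,y](ρ[y/x](ρ[e/f](ρ[d/h](σ[x='r'](S))))))) → 4
  π[y](γ[y; MIN(e)→a]((R ∪ π[d,e,y](ρ[y/x](ρ[e/f](ρ[d/h](σ[x='r'](S)))))))) → 4
E2 stepwise |·|:
  S → 6
  σ[x='r'](S) → 0
  ρ[d/h](σ[x='r'](S)) → 0
  ρ[e/f](ρ[d/h](σ[x='r'](S))) → 0
  ρ[y/x](ρ[e/f](ρ[d/h](σ[x='r'](S)))) → 0
  π[d,e,y](ρ[y/x](ρ[e/f](ρ[d/h](σ[x='r'](S))))) → 0
  R → 5
  (π[d,e,y](ρ[y/x](ρ[e/f](ρ[d/h](σ[x='r'](S))))) ∪ R) → 5
  γ[y; MIN(e)→a]((π[d,e,y](ρ[y/x](ρ[e/f](ρ[d/h](σ[x='r'](S))))) ∪ R)) → 4
  π[y](γ[y; MIN(e)→a]((π[d,e,y](ρ[y/x](ρ[e/f](ρ[d/h](σ[x='r'](S))))) ∪ R))) → 4

E1 and E2 produce the same multiset:
y
p
q
r
t

yes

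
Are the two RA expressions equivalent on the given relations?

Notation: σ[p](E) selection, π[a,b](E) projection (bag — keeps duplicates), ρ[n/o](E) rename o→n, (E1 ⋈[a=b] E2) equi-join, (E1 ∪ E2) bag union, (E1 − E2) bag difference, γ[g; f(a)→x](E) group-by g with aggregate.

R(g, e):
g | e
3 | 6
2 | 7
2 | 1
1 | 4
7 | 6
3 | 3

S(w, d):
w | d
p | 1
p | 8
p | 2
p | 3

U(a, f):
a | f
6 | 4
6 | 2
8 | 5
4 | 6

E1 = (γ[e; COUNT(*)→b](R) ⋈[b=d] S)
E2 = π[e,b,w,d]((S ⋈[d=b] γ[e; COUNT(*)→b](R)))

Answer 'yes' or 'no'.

E1 row counts bottom-up:
  R → 6
  γ[e; COUNT(*)→b](R) → 5
  S → 4
  (γ[e; COUNT(*)→b](R) ⋈[b=d] S) → 5
E2 row counts bottom-up:
  S → 4
  R → 6
  γ[e; COUNT(*)→b](R) → 5
  (S ⋈[d=b] γ[e; COUNT(*)→b](R)) → 5
  π[e,b,w,d]((S ⋈[d=b] γ[e; COUNT(*)→b](R))) → 5

E1 and E2 produce the same multiset:
e | b | w | d
1 | 1 | p | 1
3 | 1 | p | 1
4 | 1 | p | 1
6 | 2 | p | 2
7 | 1 | p | 1

yes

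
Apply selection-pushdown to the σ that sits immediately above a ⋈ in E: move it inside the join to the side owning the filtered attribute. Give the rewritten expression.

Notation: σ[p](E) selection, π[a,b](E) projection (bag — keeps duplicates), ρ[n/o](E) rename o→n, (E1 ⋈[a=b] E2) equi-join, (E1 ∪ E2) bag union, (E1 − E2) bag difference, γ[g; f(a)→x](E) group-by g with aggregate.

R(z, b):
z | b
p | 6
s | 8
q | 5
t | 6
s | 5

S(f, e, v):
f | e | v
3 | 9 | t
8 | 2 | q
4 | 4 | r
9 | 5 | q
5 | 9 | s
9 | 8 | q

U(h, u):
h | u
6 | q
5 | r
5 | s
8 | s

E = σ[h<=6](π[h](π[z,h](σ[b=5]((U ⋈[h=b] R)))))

σ filters on b, owned by the right side.
E' = σ[h<=6](π[h](π[z,h]((U ⋈[h=b] σ[b=5](R)))))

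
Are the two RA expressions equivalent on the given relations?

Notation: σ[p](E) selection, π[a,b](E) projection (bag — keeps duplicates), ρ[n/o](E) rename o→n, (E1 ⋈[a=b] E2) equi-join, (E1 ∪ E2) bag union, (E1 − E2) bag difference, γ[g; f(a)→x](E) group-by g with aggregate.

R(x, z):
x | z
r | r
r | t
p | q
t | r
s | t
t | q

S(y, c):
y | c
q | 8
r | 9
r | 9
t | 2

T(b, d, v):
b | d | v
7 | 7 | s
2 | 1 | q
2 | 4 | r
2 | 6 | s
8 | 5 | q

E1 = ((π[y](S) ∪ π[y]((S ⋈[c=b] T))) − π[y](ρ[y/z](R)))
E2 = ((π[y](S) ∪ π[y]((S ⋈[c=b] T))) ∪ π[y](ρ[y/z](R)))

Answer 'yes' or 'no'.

E1 stepwise |·|:
  S → 4
  π[y](S) → 4
  S → 4
  T → 5
  (S ⋈[c=b] T) → 4
  π[y]((S ⋈[c=b] T)) → 4
  (π[y](S) ∪ π[y]((S ⋈[c=b] T))) → 8
  R → 6
  ρ[y/z](R) → 6
  π[y](ρ[y/z](R)) → 6
  ((π[y](S) ∪ π[y]((S ⋈[c=b] T))) − π[y](ρ[y/z](R))) → 2
E2 stepwise |·|:
  S → 4
  π[y](S) → 4
  S → 4
  T → 5
  (S ⋈[c=b] T) → 4
  π[y]((S ⋈[c=b] T)) → 4
  (π[y](S) ∪ π[y]((S ⋈[c=b] T))) → 8
  R → 6
  ρ[y/z](R) → 6
  π[y](ρ[y/z](R)) → 6
  ((π[y](S) ∪ π[y]((S ⋈[c=b] T))) ∪ π[y](ρ[y/z](R))) → 14

E1 result:
y
t
t
E2 result:
y
q
q
q
q
r
r
r
r
t
t
t
t
t
t
Witness: ('r',) appears 0× in E1 but 4× in E2.

no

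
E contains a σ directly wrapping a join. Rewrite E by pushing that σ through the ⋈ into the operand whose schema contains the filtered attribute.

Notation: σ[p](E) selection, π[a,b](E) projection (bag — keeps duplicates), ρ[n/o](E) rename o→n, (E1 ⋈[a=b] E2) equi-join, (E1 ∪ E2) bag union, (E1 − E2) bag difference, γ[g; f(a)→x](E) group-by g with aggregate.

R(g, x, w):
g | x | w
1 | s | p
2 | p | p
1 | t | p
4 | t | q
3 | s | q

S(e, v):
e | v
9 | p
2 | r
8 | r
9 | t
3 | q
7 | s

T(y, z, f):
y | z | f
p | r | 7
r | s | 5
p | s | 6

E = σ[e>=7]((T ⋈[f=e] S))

σ filters on e, owned by the right side.
E' = (T ⋈[f=e] σ[e>=7](S))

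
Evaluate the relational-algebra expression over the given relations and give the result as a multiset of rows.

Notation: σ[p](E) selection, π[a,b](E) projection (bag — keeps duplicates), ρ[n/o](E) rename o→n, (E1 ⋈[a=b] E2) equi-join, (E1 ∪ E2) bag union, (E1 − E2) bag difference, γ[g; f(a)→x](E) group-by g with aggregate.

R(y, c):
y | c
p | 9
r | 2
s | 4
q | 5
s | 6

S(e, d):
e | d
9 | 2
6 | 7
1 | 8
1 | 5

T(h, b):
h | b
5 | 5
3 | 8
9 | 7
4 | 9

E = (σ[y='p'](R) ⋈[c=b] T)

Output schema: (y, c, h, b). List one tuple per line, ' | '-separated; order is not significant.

Per-node cardinality:
  R → 5
  σ[y='p'](R) → 1
  T → 4
  (σ[y='p'](R) ⋈[c=b] T) → 1

== RESULT ==
y | c | h | b
p | 9 | 4 | 9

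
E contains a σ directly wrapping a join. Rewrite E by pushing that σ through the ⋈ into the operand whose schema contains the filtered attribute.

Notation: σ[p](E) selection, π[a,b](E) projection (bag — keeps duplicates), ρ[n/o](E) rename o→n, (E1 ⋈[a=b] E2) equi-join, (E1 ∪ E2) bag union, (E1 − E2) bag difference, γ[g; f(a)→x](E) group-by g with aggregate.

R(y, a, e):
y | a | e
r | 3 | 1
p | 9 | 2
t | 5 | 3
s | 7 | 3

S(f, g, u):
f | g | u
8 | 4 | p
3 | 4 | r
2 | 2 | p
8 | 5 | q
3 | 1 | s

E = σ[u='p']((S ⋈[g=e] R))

σ filters on u, owned by the left side.
E' = (σ[u='p'](S) ⋈[g=e] R)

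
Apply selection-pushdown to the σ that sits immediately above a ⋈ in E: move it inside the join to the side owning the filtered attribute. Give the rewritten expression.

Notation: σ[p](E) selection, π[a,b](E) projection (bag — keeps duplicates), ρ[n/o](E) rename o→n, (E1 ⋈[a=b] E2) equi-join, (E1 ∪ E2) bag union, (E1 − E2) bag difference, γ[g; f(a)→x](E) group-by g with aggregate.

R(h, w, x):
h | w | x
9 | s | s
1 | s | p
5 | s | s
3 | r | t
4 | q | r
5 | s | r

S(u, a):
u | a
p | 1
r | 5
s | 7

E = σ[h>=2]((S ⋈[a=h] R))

σ filters on h, owned by the right side.
E' = (S ⋈[a=h] σ[h>=2](R))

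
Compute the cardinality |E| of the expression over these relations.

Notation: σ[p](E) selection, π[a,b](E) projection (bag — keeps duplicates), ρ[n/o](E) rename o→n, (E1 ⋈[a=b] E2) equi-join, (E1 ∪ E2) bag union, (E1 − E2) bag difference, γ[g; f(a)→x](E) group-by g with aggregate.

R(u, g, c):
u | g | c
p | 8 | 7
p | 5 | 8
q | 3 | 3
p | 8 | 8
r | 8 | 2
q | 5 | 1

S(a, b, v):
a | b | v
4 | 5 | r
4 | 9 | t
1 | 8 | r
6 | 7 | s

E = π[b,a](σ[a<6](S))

Stepwise |·|:
  S → 4
  σ[a<6](S) → 3
  π[b,a](σ[a<6](S)) → 3

|E| = 3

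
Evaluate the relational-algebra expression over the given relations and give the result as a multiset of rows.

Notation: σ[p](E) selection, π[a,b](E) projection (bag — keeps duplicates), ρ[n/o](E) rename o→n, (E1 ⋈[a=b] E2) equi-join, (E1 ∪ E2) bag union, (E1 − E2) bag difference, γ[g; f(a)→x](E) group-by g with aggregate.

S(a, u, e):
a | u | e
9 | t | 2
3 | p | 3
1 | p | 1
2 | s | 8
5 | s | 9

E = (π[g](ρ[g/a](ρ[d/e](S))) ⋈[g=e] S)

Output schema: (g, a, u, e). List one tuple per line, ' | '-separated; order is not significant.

Stepwise |·|:
  S → 5
  ρ[d/e](S) → 5
  ρ[g/a](ρ[d/e](S)) → 5
  π[g](ρ[g/a](ρ[d/e](S))) → 5
  S → 5
  (π[g](ρ[g/a](ρ[d/e](S))) ⋈[g=e] S) → 4

== RESULT ==
g | a | u | e
1 | 1 | p | 1
2 | 9 | t | 2
3 | 3 | p | 3
9 | 5 | s | 9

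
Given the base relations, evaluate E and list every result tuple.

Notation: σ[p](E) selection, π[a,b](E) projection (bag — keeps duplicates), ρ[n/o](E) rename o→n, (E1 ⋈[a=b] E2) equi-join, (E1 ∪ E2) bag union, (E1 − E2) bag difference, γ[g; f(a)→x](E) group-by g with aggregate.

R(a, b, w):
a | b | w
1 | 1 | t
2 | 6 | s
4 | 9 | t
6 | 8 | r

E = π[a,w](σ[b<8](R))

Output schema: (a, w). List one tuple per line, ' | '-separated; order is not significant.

Row counts bottom-up:
  R → 4
  σ[b<8](R) → 2
  π[a,w](σ[b<8](R)) → 2

== RESULT ==
a | w
1 | t
2 | s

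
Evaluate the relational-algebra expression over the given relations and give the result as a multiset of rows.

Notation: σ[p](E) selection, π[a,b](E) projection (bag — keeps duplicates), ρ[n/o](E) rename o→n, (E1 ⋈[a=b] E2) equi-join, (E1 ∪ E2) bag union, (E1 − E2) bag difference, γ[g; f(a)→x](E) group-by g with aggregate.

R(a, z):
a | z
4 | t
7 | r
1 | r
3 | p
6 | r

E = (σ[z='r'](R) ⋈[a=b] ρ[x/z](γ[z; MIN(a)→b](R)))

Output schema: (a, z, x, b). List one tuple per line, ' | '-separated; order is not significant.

Subexpression sizes:
  R → 5
  σ[z='r'](R) → 3
  R → 5
  γ[z; MIN(a)→b](R) → 3
  ρ[x/z](γ[z; MIN(a)→b](R)) → 3
  (σ[z='r'](R) ⋈[a=b] ρ[x/z](γ[z; MIN(a)→b](R))) → 1

== RESULT ==
a | z | x | b
1 | r | r | 1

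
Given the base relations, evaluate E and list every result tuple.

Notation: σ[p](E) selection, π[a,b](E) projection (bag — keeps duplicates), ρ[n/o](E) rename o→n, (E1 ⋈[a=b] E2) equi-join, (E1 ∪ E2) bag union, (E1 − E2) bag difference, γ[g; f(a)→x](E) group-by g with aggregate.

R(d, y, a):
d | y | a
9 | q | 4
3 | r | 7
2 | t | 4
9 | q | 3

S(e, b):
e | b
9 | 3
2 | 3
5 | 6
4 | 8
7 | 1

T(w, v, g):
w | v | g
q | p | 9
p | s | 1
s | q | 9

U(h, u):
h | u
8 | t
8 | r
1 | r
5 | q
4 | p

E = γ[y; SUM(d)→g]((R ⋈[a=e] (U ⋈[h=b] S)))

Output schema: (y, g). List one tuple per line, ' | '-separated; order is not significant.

Subexpression sizes:
  R → 4
  U → 5
  S → 5
  (U ⋈[h=b] S) → 3
  (R ⋈[a=e] (U ⋈[h=b] S)) → 5
  γ[y; SUM(d)→g]((R ⋈[a=e] (U ⋈[h=b] S))) → 3

== RESULT ==
y | g
q | 18
r | 3
t | 4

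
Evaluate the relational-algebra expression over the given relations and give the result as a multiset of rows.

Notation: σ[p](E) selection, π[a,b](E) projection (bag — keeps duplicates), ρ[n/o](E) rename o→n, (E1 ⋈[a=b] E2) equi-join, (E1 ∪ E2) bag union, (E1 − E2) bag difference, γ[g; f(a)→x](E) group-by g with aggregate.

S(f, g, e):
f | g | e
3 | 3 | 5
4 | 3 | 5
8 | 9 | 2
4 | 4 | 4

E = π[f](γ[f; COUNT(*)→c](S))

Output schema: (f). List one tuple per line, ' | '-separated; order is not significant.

Subexpression sizes:
  S → 4
  γ[f; COUNT(*)→c](S) → 3
  π[f](γ[f; COUNT(*)→c](S)) → 3

== RESULT ==
f
3
4
8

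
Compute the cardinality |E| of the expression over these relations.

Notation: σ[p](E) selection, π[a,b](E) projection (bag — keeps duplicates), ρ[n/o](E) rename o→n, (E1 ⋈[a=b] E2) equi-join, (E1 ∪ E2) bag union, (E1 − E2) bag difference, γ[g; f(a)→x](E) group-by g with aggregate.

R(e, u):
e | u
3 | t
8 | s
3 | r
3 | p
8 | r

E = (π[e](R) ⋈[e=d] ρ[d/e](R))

Row counts bottom-up:
  R → 5
  π[e](R) → 5
  R → 5
  ρ[d/e](R) → 5
  (π[e](R) ⋈[e=d] ρ[d/e](R)) → 13

|E| = 13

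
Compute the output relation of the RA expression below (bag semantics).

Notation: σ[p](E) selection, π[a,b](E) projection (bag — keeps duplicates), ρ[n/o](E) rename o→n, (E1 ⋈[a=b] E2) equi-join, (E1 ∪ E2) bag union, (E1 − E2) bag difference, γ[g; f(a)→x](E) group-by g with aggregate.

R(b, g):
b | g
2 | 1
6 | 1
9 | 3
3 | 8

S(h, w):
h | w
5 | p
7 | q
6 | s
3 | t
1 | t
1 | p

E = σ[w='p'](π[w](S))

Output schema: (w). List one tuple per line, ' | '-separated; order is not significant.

Row counts bottom-up:
  S → 6
  π[w](S) → 6
  σ[w='p'](π[w](S)) → 2

== RESULT ==
w
p
p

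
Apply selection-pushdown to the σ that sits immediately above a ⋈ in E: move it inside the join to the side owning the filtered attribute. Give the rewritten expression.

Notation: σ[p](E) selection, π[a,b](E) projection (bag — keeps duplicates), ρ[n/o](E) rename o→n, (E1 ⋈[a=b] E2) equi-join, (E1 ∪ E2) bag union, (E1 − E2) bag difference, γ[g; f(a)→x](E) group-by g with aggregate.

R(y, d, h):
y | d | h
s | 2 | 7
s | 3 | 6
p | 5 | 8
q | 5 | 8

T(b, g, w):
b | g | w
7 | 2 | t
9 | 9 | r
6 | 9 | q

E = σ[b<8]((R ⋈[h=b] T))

σ filters on b, owned by the right side.
E' = (R ⋈[h=b] σ[b<8](T))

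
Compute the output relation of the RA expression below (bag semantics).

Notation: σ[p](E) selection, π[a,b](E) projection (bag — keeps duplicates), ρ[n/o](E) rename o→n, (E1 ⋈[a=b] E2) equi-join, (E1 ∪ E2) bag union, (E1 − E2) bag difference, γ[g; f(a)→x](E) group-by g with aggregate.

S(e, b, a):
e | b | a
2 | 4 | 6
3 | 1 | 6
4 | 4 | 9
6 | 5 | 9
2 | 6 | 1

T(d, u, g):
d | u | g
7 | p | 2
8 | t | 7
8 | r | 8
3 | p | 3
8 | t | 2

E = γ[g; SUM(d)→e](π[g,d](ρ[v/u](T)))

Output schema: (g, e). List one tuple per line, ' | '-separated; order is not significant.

Per-node cardinality:
  T → 5
  ρ[v/u](T) → 5
  π[g,d](ρ[v/u](T)) → 5
  γ[g; SUM(d)→e](π[g,d](ρ[v/u](T))) → 4

== RESULT ==
g | e
2 | 15
3 | 3
7 | 8
8 | 8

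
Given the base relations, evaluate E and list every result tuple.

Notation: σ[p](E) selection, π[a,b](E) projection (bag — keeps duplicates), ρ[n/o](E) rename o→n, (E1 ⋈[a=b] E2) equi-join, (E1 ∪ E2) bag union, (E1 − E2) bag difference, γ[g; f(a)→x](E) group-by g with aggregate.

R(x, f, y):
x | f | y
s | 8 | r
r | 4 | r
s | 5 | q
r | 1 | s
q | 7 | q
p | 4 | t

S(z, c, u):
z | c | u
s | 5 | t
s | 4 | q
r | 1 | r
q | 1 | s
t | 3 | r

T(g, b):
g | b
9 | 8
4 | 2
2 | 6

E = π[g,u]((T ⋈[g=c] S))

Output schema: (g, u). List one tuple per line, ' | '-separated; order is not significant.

Row counts bottom-up:
  T → 3
  S → 5
  (T ⋈[g=c] S) → 1
  π[g,u]((T ⋈[g=c] S)) → 1

== RESULT ==
g | u
4 | q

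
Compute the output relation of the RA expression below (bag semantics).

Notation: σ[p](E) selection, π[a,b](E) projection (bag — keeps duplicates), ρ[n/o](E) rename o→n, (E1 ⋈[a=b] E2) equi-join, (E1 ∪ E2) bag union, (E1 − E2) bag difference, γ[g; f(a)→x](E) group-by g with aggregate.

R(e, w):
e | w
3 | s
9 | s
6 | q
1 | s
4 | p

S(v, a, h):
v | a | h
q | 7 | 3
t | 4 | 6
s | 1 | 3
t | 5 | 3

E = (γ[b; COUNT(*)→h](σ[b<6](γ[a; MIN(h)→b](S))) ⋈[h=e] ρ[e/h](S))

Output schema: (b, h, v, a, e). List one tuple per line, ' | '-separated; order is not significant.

Stepwise |·|:
  S → 4
  γ[a; MIN(h)→b](S) → 4
  σ[b<6](γ[a; MIN(h)→b](S)) → 3
  γ[b; COUNT(*)→h](σ[b<6](γ[a; MIN(h)→b](S))) → 1
  S → 4
  ρ[e/h](S) → 4
  (γ[b; COUNT(*)→h](σ[b<6](γ[a; MIN(h)→b](S))) ⋈[h=e] ρ[e/h](S)) → 3

== RESULT ==
b | h | v | a | e
3 | 3 | q | 7 | 3
3 | 3 | s | 1 | 3
3 | 3 | t | 5 | 3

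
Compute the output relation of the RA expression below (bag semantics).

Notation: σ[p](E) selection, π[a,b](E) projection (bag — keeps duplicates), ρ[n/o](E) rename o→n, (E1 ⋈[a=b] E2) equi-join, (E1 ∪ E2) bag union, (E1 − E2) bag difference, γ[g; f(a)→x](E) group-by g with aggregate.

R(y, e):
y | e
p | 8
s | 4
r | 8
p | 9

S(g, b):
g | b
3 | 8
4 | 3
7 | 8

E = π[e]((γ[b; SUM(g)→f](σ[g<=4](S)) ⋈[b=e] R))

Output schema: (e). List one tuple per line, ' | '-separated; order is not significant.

Subexpression sizes:
  S → 3
  σ[g<=4](S) → 2
  γ[b; SUM(g)→f](σ[g<=4](S)) → 2
  R → 4
  (γ[b; SUM(g)→f](σ[g<=4](S)) ⋈[b=e] R) → 2
  π[e]((γ[b; SUM(g)→f](σ[g<=4](S)) ⋈[b=e] R)) → 2

== RESULT ==
e
8
8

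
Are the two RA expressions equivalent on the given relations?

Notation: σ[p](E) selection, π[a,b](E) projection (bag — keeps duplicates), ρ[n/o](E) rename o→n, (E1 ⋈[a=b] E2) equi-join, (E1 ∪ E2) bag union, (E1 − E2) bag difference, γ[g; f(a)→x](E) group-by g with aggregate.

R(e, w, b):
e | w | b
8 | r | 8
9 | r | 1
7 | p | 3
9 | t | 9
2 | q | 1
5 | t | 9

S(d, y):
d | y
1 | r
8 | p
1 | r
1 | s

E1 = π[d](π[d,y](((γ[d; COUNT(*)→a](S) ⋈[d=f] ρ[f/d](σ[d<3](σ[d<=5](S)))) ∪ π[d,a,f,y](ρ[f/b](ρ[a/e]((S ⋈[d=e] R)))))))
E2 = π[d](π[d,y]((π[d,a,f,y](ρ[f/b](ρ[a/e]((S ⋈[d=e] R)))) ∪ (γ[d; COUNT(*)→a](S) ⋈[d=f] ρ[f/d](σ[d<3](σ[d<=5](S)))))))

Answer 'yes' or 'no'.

E1 row counts bottom-up:
  S → 4
  γ[d; COUNT(*)→a](S) → 2
  S → 4
  σ[d<=5](S) → 3
  σ[d<3](σ[d<=5](S)) → 3
  ρ[f/d](σ[d<3](σ[d<=5](S))) → 3
  (γ[d; COUNT(*)→a](S) ⋈[d=f] ρ[f/d](σ[d<3](σ[d<=5](S)))) → 3
  S → 4
  R → 6
  (S ⋈[d=e] R) → 1
  ρ[a/e]((S ⋈[d=e] R)) → 1
  ρ[f/b](ρ[a/e]((S ⋈[d=e] R))) → 1
  π[d,a,f,y](ρ[f/b](ρ[a/e]((S ⋈[d=e] R)))) → 1
  ((γ[d; COUNT(*)→a](S) ⋈[d=f] ρ[f/d](σ[d<3](σ[d<=5](S)))) ∪ π[d,a,f,y](ρ[f/b](ρ[a/e]((S ⋈[d=e] R))))) → 4
  π[d,y](((γ[d; COUNT(*)→a](S) ⋈[d=f] ρ[f/d](σ[d<3](σ[d<=5](S)))) ∪ π[d,a,f,y](ρ[f/b](ρ[a/e]((S ⋈[d=e] R)))))) → 4
  π[d](π[d,y](((γ[d; COUNT(*)→a](S) ⋈[d=f] ρ[f/d](σ[d<3](σ[d<=5](S)))) ∪ π[d,a,f,y](ρ[f/b](ρ[a/e]((S ⋈[d=e] R))))))) → 4
E2 row counts bottom-up:
  S → 4
  R → 6
  (S ⋈[d=e] R) → 1
  ρ[a/e]((S ⋈[d=e] R)) → 1
  ρ[f/b](ρ[a/e]((S ⋈[d=e] R))) → 1
  π[d,a,f,y](ρ[f/b](ρ[a/e]((S ⋈[d=e] R)))) → 1
  S → 4
  γ[d; COUNT(*)→a](S) → 2
  S → 4
  σ[d<=5](S) → 3
  σ[d<3](σ[d<=5](S)) → 3
  ρ[f/d](σ[d<3](σ[d<=5](S))) → 3
  (γ[d; COUNT(*)→a](S) ⋈[d=f] ρ[f/d](σ[d<3](σ[d<=5](S)))) → 3
  (π[d,a,f,y](ρ[f/b](ρ[a/e]((S ⋈[d=e] R)))) ∪ (γ[d; COUNT(*)→a](S) ⋈[d=f] ρ[f/d](σ[d<3](σ[d<=5](S))))) → 4
  π[d,y]((π[d,a,f,y](ρ[f/b](ρ[a/e]((S ⋈[d=e] R)))) ∪ (γ[d; COUNT(*)→a](S) ⋈[d=f] ρ[f/d](σ[d<3](σ[d<=5](S)))))) → 4
  π[d](π[d,y]((π[d,a,f,y](ρ[f/b](ρ[a/e]((S ⋈[d=e] R)))) ∪ (γ[d; COUNT(*)→a](S) ⋈[d=f] ρ[f/d](σ[d<3](σ[d<=5](S))))))) → 4

E1 and E2 produce the same multiset:
d
1
1
1
8

yes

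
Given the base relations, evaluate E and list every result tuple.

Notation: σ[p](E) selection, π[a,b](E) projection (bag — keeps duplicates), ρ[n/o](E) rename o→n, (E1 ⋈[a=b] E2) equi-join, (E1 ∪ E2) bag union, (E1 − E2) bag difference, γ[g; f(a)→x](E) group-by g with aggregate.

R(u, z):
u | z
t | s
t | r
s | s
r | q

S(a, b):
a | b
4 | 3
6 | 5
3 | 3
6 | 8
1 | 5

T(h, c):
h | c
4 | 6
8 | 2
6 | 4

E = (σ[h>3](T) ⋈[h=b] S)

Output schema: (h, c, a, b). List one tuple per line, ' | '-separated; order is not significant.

Stepwise |·|:
  T → 3
  σ[h>3](T) → 3
  S → 5
  (σ[h>3](T) ⋈[h=b] S) → 1

== RESULT ==
h | c | a | b
8 | 2 | 6 | 8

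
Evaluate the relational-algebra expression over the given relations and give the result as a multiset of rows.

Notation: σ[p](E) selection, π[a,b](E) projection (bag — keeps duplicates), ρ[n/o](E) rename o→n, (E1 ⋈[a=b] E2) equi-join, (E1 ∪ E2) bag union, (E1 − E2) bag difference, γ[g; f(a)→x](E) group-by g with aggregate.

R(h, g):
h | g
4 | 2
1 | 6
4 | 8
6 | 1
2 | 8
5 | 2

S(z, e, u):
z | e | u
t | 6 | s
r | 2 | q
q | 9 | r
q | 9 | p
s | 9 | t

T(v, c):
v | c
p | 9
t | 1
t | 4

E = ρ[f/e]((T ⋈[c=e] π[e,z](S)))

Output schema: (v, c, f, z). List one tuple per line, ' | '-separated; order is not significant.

Row counts bottom-up:
  T → 3
  S → 5
  π[e,z](S) → 5
  (T ⋈[c=e] π[e,z](S)) → 3
  ρ[f/e]((T ⋈[c=e] π[e,z](S))) → 3

== RESULT ==
v | c | f | z
p | 9 | 9 | q
p | 9 | 9 | q
p | 9 | 9 | s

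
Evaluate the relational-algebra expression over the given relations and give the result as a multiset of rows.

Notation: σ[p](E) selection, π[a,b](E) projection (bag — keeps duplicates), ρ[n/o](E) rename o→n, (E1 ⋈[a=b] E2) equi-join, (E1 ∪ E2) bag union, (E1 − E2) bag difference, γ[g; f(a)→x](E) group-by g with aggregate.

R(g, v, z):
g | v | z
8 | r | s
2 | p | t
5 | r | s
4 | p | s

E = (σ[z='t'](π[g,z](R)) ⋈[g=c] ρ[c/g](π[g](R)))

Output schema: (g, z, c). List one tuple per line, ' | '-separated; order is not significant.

Stepwise |·|:
  R → 4
  π[g,z](R) → 4
  σ[z='t'](π[g,z](R)) → 1
  R → 4
  π[g](R) → 4
  ρ[c/g](π[g](R)) → 4
  (σ[z='t'](π[g,z](R)) ⋈[g=c] ρ[c/g](π[g](R))) → 1

== RESULT ==
g | z | c
2 | t | 2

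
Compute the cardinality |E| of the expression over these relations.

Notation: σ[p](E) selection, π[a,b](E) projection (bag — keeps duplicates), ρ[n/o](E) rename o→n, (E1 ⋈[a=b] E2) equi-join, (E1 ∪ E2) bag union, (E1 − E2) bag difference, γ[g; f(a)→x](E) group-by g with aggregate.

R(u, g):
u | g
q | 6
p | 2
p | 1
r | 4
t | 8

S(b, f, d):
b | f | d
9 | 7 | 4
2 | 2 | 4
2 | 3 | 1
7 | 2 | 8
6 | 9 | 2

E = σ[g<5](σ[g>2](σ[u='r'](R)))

Per-node cardinality:
  R → 5
  σ[u='r'](R) → 1
  σ[g>2](σ[u='r'](R)) → 1
  σ[g<5](σ[g>2](σ[u='r'](R))) → 1

|E| = 1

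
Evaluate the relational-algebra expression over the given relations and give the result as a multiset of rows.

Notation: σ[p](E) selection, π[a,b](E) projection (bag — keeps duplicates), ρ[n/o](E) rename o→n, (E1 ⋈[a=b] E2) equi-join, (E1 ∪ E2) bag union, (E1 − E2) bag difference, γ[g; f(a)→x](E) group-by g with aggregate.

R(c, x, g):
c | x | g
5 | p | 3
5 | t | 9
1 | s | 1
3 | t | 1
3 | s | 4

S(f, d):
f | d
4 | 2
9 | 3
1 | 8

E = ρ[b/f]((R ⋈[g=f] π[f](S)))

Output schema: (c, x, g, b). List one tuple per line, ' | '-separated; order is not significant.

Subexpression sizes:
  R → 5
  S → 3
  π[f](S) → 3
  (R ⋈[g=f] π[f](S)) → 4
  ρ[b/f]((R ⋈[g=f] π[f](S))) → 4

== RESULT ==
c | x | g | b
1 | s | 1 | 1
3 | s | 4 | 4
3 | t | 1 | 1
5 | t | 9 | 9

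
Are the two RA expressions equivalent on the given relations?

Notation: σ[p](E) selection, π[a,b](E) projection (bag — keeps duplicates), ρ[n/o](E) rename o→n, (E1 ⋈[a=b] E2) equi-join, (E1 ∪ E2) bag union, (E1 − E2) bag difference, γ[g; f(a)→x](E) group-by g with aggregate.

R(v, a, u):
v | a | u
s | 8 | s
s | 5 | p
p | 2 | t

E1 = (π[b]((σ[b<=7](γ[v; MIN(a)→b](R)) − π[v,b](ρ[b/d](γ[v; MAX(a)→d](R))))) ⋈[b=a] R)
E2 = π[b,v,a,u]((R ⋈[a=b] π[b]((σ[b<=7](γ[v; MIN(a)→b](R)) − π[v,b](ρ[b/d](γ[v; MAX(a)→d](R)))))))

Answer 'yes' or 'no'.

E1 per-node cardinality:
  R → 3
  γ[v; MIN(a)→b](R) → 2
  σ[b<=7](γ[v; MIN(a)→b](R)) → 2
  R → 3
  γ[v; MAX(a)→d](R) → 2
  ρ[b/d](γ[v; MAX(a)→d](R)) → 2
  π[v,b](ρ[b/d](γ[v; MAX(a)→d](R))) → 2
  (σ[b<=7](γ[v; MIN(a)→b](R)) − π[v,b](ρ[b/d](γ[v; MAX(a)→d](R)))) → 1
  π[b]((σ[b<=7](γ[v; MIN(a)→b](R)) − π[v,b](ρ[b/d](γ[v; MAX(a)→d](R))))) → 1
  R → 3
  (π[b]((σ[b<=7](γ[v; MIN(a)→b](R)) − π[v,b](ρ[b/d](γ[v; MAX(a)→d](R))))) ⋈[b=a] R) → 1
E2 per-node cardinality:
  R → 3
  R → 3
  γ[v; MIN(a)→b](R) → 2
  σ[b<=7](γ[v; MIN(a)→b](R)) → 2
  R → 3
  γ[v; MAX(a)→d](R) → 2
  ρ[b/d](γ[v; MAX(a)→d](R)) → 2
  π[v,b](ρ[b/d](γ[v; MAX(a)→d](R))) → 2
  (σ[b<=7](γ[v; MIN(a)→b](R)) − π[v,b](ρ[b/d](γ[v; MAX(a)→d](R)))) → 1
  π[b]((σ[b<=7](γ[v; MIN(a)→b](R)) − π[v,b](ρ[b/d](γ[v; MAX(a)→d](R))))) → 1
  (R ⋈[a=b] π[b]((σ[b<=7](γ[v; MIN(a)→b](R)) − π[v,b](ρ[b/d](γ[v; MAX(a)→d](R)))))) → 1
  π[b,v,a,u]((R ⋈[a=b] π[b]((σ[b<=7](γ[v; MIN(a)→b](R)) − π[v,b](ρ[b/d](γ[v; MAX(a)→d](R))))))) → 1

E1 and E2 produce the same multiset:
b | v | a | u
5 | s | 5 | p

yes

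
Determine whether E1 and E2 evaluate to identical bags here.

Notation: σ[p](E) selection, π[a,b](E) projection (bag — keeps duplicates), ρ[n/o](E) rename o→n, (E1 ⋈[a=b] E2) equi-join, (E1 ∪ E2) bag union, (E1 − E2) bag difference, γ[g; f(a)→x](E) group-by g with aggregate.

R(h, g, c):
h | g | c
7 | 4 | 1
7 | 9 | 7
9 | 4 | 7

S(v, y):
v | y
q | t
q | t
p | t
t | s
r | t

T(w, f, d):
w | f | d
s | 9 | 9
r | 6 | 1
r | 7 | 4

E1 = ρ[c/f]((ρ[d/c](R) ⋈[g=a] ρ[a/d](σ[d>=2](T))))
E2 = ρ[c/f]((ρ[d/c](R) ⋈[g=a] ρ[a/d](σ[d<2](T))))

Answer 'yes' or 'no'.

E1 stepwise |·|:
  R → 3
  ρ[d/c](R) → 3
  T → 3
  σ[d>=2](T) → 2
  ρ[a/d](σ[d>=2](T)) → 2
  (ρ[d/c](R) ⋈[g=a] ρ[a/d](σ[d>=2](T))) → 3
  ρ[c/f]((ρ[d/c](R) ⋈[g=a] ρ[a/d](σ[d>=2](T)))) → 3
E2 stepwise |·|:
  R → 3
  ρ[d/c](R) → 3
  T → 3
  σ[d<2](T) → 1
  ρ[a/d](σ[d<2](T)) → 1
  (ρ[d/c](R) ⋈[g=a] ρ[a/d](σ[d<2](T))) → 0
  ρ[c/f]((ρ[d/c](R) ⋈[g=a] ρ[a/d](σ[d<2](T)))) → 0

E1 result:
h | g | d | w | c | a
7 | 4 | 1 | r | 7 | 4
7 | 9 | 7 | s | 9 | 9
9 | 4 | 7 | r | 7 | 4
E2 result:
h | g | d | w | c | a
(0 rows)
Witness: (7, 9, 7, 's', 9, 9) appears 1× in E1 but 0× in E2.

no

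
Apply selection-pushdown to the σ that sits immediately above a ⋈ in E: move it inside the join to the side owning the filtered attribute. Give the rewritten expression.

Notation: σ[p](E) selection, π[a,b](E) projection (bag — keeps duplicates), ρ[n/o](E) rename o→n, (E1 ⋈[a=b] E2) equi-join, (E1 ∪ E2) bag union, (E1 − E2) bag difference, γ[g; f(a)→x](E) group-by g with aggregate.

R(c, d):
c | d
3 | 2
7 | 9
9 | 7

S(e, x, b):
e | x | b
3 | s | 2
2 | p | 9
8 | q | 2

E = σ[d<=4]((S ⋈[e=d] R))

σ filters on d, owned by the right side.
E' = (S ⋈[e=d] σ[d<=4](R))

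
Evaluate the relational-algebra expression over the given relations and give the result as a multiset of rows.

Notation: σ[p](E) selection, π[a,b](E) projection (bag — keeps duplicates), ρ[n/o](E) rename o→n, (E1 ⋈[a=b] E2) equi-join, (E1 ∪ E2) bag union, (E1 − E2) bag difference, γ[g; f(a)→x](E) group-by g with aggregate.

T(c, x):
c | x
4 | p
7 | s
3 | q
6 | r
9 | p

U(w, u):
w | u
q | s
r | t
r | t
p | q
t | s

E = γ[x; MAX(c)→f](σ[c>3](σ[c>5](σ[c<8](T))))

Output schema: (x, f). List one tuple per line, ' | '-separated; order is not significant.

Row counts bottom-up:
  T → 5
  σ[c<8](T) → 4
  σ[c>5](σ[c<8](T)) → 2
  σ[c>3](σ[c>5](σ[c<8](T))) → 2
  γ[x; MAX(c)→f](σ[c>3](σ[c>5](σ[c<8](T)))) → 2

== RESULT ==
x | f
r | 6
s | 7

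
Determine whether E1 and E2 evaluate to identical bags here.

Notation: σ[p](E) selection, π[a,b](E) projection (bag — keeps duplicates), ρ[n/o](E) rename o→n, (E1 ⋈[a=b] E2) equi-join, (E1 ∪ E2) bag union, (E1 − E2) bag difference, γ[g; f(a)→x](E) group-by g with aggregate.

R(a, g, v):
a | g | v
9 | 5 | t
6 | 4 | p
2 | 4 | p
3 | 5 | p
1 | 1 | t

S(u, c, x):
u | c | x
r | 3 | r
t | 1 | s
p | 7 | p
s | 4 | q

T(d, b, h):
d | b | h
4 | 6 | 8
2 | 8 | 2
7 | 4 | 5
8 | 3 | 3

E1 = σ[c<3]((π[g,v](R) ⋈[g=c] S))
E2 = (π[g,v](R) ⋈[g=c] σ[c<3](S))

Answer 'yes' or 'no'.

E1 subexpression sizes:
  R → 5
  π[g,v](R) → 5
  S → 4
  (π[g,v](R) ⋈[g=c] S) → 3
  σ[c<3]((π[g,v](R) ⋈[g=c] S)) → 1
E2 subexpression sizes:
  R → 5
  π[g,v](R) → 5
  S → 4
  σ[c<3](S) → 1
  (π[g,v](R) ⋈[g=c] σ[c<3](S)) → 1

E1 and E2 produce the same multiset:
g | v | u | c | x
1 | t | t | 1 | s

yes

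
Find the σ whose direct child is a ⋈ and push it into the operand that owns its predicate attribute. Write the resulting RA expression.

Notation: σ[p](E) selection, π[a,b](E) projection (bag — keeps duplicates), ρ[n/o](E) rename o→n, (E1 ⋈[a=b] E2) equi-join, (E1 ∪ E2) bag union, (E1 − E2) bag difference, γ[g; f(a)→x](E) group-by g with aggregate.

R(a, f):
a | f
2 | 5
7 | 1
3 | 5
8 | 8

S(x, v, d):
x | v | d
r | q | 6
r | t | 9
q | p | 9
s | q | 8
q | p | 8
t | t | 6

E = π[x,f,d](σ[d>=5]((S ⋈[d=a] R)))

σ filters on d, owned by the left side.
E' = π[x,f,d]((σ[d>=5](S) ⋈[d=a] R))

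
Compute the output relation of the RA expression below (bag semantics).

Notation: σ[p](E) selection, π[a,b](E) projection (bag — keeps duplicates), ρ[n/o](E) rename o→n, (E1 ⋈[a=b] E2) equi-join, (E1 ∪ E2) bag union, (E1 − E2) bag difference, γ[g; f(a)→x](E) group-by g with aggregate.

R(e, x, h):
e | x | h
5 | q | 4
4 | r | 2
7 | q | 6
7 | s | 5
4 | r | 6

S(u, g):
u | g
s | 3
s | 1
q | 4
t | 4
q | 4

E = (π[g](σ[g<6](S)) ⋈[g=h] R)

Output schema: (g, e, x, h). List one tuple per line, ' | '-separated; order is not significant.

Per-node cardinality:
  S → 5
  σ[g<6](S) → 5
  π[g](σ[g<6](S)) → 5
  R → 5
  (π[g](σ[g<6](S)) ⋈[g=h] R) → 3

== RESULT ==
g | e | x | h
4 | 5 | q | 4
4 | 5 | q | 4
4 | 5 | q | 4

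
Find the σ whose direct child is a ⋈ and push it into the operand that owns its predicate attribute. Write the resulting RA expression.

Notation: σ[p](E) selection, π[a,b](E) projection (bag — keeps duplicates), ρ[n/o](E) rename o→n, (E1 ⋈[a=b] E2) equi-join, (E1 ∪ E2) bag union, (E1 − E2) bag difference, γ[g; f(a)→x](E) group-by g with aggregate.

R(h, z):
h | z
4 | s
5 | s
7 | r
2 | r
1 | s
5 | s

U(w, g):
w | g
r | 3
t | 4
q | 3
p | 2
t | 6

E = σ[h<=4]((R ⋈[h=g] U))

σ filters on h, owned by the left side.
E' = (σ[h<=4](R) ⋈[h=g] U)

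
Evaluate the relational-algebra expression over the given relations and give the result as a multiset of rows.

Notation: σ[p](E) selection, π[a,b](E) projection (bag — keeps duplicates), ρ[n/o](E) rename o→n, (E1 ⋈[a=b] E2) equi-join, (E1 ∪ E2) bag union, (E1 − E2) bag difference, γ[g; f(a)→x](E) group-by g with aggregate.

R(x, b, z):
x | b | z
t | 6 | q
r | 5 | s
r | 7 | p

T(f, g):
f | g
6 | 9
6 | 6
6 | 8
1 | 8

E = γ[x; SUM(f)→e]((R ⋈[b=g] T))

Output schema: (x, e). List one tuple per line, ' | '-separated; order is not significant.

Per-node cardinality:
  R → 3
  T → 4
  (R ⋈[b=g] T) → 1
  γ[x; SUM(f)→e]((R ⋈[b=g] T)) → 1

== RESULT ==
x | e
t | 6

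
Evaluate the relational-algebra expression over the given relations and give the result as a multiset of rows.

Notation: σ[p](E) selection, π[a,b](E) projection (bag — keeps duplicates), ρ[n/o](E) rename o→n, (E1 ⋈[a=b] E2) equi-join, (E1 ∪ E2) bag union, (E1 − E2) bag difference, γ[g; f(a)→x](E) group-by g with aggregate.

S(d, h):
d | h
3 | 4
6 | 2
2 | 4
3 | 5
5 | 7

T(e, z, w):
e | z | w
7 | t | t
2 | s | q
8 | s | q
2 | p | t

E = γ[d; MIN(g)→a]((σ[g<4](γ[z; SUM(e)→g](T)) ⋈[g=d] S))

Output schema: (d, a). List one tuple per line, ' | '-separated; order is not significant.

Stepwise |·|:
  T → 4
  γ[z; SUM(e)→g](T) → 3
  σ[g<4](γ[z; SUM(e)→g](T)) → 1
  S → 5
  (σ[g<4](γ[z; SUM(e)→g](T)) ⋈[g=d] S) → 1
  γ[d; MIN(g)→a]((σ[g<4](γ[z; SUM(e)→g](T)) ⋈[g=d] S)) → 1

== RESULT ==
d | a
2 | 2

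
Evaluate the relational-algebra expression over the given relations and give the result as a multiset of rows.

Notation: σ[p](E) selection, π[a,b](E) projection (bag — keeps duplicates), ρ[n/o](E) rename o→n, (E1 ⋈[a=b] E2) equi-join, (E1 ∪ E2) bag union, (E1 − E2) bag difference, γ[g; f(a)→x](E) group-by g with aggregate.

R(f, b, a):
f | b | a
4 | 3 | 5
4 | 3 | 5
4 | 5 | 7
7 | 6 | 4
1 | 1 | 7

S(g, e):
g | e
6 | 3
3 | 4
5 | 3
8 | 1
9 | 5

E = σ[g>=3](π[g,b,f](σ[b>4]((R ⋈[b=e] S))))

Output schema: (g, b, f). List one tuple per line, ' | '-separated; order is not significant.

Stepwise |·|:
  R → 5
  S → 5
  (R ⋈[b=e] S) → 6
  σ[b>4]((R ⋈[b=e] S)) → 1
  π[g,b,f](σ[b>4]((R ⋈[b=e] S))) → 1
  σ[g>=3](π[g,b,f](σ[b>4]((R ⋈[b=e] S)))) → 1

== RESULT ==
g | b | f
9 | 5 | 4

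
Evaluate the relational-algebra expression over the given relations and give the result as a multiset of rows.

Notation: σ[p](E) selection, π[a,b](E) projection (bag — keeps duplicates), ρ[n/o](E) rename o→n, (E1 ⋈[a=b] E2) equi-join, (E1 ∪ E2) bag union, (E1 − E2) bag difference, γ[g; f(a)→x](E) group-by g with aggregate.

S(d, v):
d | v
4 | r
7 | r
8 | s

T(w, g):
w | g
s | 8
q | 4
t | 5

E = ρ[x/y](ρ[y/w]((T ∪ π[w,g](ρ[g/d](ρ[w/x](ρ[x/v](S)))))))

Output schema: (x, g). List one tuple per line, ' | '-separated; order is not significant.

Per-node cardinality:
  T → 3
  S → 3
  ρ[x/v](S) → 3
  ρ[w/x](ρ[x/v](S)) → 3
  ρ[g/d](ρ[w/x](ρ[x/v](S))) → 3
  π[w,g](ρ[g/d](ρ[w/x](ρ[x/v](S)))) → 3
  (T ∪ π[w,g](ρ[g/d](ρ[w/x](ρ[x/v](S))))) → 6
  ρ[y/w]((T ∪ π[w,g](ρ[g/d](ρ[w/x](ρ[x/v](S)))))) → 6
  ρ[x/y](ρ[y/w]((T ∪ π[w,g](ρ[g/d](ρ[w/x](ρ[x/v](S))))))) → 6

== RESULT ==
x | g
q | 4
r | 4
r | 7
s | 8
s | 8
t | 5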